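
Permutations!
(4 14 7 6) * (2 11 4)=(2 11 4 14 7 6)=[0, 1, 11, 3, 14, 5, 2, 6, 8, 9, 10, 4, 12, 13, 7]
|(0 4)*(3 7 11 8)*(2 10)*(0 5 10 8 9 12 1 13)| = 13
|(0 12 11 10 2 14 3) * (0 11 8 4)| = |(0 12 8 4)(2 14 3 11 10)| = 20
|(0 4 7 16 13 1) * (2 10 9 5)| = 12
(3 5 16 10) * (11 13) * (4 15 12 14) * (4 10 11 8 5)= (3 4 15 12 14 10)(5 16 11 13 8)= [0, 1, 2, 4, 15, 16, 6, 7, 5, 9, 3, 13, 14, 8, 10, 12, 11]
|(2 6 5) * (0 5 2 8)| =6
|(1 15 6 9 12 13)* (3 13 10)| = 8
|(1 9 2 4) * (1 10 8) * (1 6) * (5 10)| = |(1 9 2 4 5 10 8 6)| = 8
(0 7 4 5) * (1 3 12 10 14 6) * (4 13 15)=(0 7 13 15 4 5)(1 3 12 10 14 6)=[7, 3, 2, 12, 5, 0, 1, 13, 8, 9, 14, 11, 10, 15, 6, 4]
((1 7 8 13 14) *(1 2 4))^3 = ((1 7 8 13 14 2 4))^3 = (1 13 4 8 2 7 14)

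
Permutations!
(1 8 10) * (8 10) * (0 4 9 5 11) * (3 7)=(0 4 9 5 11)(1 10)(3 7)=[4, 10, 2, 7, 9, 11, 6, 3, 8, 5, 1, 0]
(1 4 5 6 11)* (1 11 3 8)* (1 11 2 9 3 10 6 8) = (1 4 5 8 11 2 9 3)(6 10) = [0, 4, 9, 1, 5, 8, 10, 7, 11, 3, 6, 2]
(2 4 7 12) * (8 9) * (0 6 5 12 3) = (0 6 5 12 2 4 7 3)(8 9) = [6, 1, 4, 0, 7, 12, 5, 3, 9, 8, 10, 11, 2]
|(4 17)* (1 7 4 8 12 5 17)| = |(1 7 4)(5 17 8 12)| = 12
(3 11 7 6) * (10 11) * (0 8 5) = (0 8 5)(3 10 11 7 6) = [8, 1, 2, 10, 4, 0, 3, 6, 5, 9, 11, 7]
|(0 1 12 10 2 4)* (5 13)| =6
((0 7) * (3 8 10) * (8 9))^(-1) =(0 7)(3 10 8 9)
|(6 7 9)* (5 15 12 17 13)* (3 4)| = |(3 4)(5 15 12 17 13)(6 7 9)| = 30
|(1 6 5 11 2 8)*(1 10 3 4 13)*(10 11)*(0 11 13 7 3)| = |(0 11 2 8 13 1 6 5 10)(3 4 7)| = 9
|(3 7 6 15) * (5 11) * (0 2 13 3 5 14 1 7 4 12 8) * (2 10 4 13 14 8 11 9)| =24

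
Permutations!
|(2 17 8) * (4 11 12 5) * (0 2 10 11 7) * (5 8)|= 12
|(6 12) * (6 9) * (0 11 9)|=5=|(0 11 9 6 12)|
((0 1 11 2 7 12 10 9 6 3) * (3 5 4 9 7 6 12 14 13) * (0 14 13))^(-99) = (0 14 3 13 7 10 12 9 4 5 6 2 11 1)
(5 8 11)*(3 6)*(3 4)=[0, 1, 2, 6, 3, 8, 4, 7, 11, 9, 10, 5]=(3 6 4)(5 8 11)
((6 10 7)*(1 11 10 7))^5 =((1 11 10)(6 7))^5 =(1 10 11)(6 7)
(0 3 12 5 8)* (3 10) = (0 10 3 12 5 8) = [10, 1, 2, 12, 4, 8, 6, 7, 0, 9, 3, 11, 5]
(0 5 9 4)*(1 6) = (0 5 9 4)(1 6) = [5, 6, 2, 3, 0, 9, 1, 7, 8, 4]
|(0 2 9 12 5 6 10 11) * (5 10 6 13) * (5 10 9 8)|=|(0 2 8 5 13 10 11)(9 12)|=14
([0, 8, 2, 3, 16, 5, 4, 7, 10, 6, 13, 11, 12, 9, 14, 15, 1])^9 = [0, 8, 2, 3, 16, 5, 4, 7, 10, 6, 13, 11, 12, 9, 14, 15, 1]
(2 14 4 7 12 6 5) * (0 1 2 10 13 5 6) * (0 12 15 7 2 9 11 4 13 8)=(0 1 9 11 4 2 14 13 5 10 8)(7 15)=[1, 9, 14, 3, 2, 10, 6, 15, 0, 11, 8, 4, 12, 5, 13, 7]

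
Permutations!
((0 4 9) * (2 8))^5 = ((0 4 9)(2 8))^5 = (0 9 4)(2 8)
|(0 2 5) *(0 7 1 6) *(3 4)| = |(0 2 5 7 1 6)(3 4)| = 6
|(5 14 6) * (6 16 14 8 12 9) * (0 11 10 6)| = 8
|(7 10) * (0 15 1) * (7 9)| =3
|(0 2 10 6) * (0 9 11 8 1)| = 8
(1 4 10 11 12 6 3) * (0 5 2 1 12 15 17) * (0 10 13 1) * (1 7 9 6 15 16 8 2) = (0 5 1 4 13 7 9 6 3 12 15 17 10 11 16 8 2) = [5, 4, 0, 12, 13, 1, 3, 9, 2, 6, 11, 16, 15, 7, 14, 17, 8, 10]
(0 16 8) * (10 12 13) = (0 16 8)(10 12 13) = [16, 1, 2, 3, 4, 5, 6, 7, 0, 9, 12, 11, 13, 10, 14, 15, 8]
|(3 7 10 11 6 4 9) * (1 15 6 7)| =|(1 15 6 4 9 3)(7 10 11)| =6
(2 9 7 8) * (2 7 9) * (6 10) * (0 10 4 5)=[10, 1, 2, 3, 5, 0, 4, 8, 7, 9, 6]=(0 10 6 4 5)(7 8)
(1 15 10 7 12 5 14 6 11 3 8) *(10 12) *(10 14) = (1 15 12 5 10 7 14 6 11 3 8) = [0, 15, 2, 8, 4, 10, 11, 14, 1, 9, 7, 3, 5, 13, 6, 12]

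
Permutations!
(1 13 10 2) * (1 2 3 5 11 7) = (1 13 10 3 5 11 7) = [0, 13, 2, 5, 4, 11, 6, 1, 8, 9, 3, 7, 12, 10]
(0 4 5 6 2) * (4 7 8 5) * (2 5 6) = (0 7 8 6 5 2) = [7, 1, 0, 3, 4, 2, 5, 8, 6]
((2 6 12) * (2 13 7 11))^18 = ((2 6 12 13 7 11))^18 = (13)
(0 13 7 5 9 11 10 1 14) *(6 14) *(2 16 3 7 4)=[13, 6, 16, 7, 2, 9, 14, 5, 8, 11, 1, 10, 12, 4, 0, 15, 3]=(0 13 4 2 16 3 7 5 9 11 10 1 6 14)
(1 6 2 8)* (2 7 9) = (1 6 7 9 2 8) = [0, 6, 8, 3, 4, 5, 7, 9, 1, 2]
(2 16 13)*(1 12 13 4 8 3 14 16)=(1 12 13 2)(3 14 16 4 8)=[0, 12, 1, 14, 8, 5, 6, 7, 3, 9, 10, 11, 13, 2, 16, 15, 4]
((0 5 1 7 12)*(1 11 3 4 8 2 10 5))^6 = (0 7)(1 12)(2 8 4 3 11 5 10)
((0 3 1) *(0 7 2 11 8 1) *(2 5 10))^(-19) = (0 3)(1 5 2 8 7 10 11)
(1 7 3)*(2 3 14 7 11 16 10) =(1 11 16 10 2 3)(7 14) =[0, 11, 3, 1, 4, 5, 6, 14, 8, 9, 2, 16, 12, 13, 7, 15, 10]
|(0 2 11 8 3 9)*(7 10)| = 6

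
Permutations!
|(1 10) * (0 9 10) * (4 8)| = |(0 9 10 1)(4 8)| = 4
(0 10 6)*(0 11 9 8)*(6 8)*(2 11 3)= (0 10 8)(2 11 9 6 3)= [10, 1, 11, 2, 4, 5, 3, 7, 0, 6, 8, 9]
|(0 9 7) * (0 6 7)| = 2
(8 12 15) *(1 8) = (1 8 12 15) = [0, 8, 2, 3, 4, 5, 6, 7, 12, 9, 10, 11, 15, 13, 14, 1]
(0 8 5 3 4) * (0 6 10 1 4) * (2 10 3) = (0 8 5 2 10 1 4 6 3) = [8, 4, 10, 0, 6, 2, 3, 7, 5, 9, 1]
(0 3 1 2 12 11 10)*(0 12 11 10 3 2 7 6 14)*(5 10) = (0 2 11 3 1 7 6 14)(5 10 12) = [2, 7, 11, 1, 4, 10, 14, 6, 8, 9, 12, 3, 5, 13, 0]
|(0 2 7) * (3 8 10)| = |(0 2 7)(3 8 10)| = 3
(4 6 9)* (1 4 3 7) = (1 4 6 9 3 7) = [0, 4, 2, 7, 6, 5, 9, 1, 8, 3]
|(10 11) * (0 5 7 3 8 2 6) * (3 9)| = |(0 5 7 9 3 8 2 6)(10 11)| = 8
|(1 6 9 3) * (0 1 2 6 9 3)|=|(0 1 9)(2 6 3)|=3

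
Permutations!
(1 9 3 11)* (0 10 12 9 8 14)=(0 10 12 9 3 11 1 8 14)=[10, 8, 2, 11, 4, 5, 6, 7, 14, 3, 12, 1, 9, 13, 0]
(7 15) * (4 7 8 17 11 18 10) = [0, 1, 2, 3, 7, 5, 6, 15, 17, 9, 4, 18, 12, 13, 14, 8, 16, 11, 10] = (4 7 15 8 17 11 18 10)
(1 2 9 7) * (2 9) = [0, 9, 2, 3, 4, 5, 6, 1, 8, 7] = (1 9 7)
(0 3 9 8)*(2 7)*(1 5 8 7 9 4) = [3, 5, 9, 4, 1, 8, 6, 2, 0, 7] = (0 3 4 1 5 8)(2 9 7)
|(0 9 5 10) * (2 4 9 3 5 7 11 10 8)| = 10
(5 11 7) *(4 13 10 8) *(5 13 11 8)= (4 11 7 13 10 5 8)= [0, 1, 2, 3, 11, 8, 6, 13, 4, 9, 5, 7, 12, 10]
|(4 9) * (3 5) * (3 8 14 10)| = |(3 5 8 14 10)(4 9)| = 10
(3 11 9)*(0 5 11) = (0 5 11 9 3) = [5, 1, 2, 0, 4, 11, 6, 7, 8, 3, 10, 9]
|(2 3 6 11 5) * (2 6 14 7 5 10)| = |(2 3 14 7 5 6 11 10)| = 8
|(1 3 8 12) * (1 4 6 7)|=7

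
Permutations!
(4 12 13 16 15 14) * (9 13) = (4 12 9 13 16 15 14) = [0, 1, 2, 3, 12, 5, 6, 7, 8, 13, 10, 11, 9, 16, 4, 14, 15]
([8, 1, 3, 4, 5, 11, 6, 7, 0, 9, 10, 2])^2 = [0, 1, 4, 5, 11, 2, 6, 7, 8, 9, 10, 3]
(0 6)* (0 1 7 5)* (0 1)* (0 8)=(0 6 8)(1 7 5)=[6, 7, 2, 3, 4, 1, 8, 5, 0]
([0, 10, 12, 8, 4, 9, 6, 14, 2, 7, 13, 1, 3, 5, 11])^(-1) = [0, 11, 8, 12, 4, 13, 6, 9, 3, 5, 1, 14, 2, 10, 7]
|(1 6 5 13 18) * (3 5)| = |(1 6 3 5 13 18)| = 6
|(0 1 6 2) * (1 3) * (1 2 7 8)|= 12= |(0 3 2)(1 6 7 8)|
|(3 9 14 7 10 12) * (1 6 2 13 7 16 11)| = |(1 6 2 13 7 10 12 3 9 14 16 11)| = 12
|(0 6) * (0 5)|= 3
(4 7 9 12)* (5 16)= (4 7 9 12)(5 16)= [0, 1, 2, 3, 7, 16, 6, 9, 8, 12, 10, 11, 4, 13, 14, 15, 5]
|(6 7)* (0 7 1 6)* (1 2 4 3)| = |(0 7)(1 6 2 4 3)| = 10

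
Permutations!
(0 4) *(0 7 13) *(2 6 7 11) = (0 4 11 2 6 7 13) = [4, 1, 6, 3, 11, 5, 7, 13, 8, 9, 10, 2, 12, 0]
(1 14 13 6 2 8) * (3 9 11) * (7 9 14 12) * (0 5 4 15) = (0 5 4 15)(1 12 7 9 11 3 14 13 6 2 8) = [5, 12, 8, 14, 15, 4, 2, 9, 1, 11, 10, 3, 7, 6, 13, 0]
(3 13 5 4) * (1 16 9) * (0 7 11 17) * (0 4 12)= (0 7 11 17 4 3 13 5 12)(1 16 9)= [7, 16, 2, 13, 3, 12, 6, 11, 8, 1, 10, 17, 0, 5, 14, 15, 9, 4]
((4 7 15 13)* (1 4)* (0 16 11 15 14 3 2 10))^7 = ((0 16 11 15 13 1 4 7 14 3 2 10))^7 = (0 7 11 3 13 10 4 16 14 15 2 1)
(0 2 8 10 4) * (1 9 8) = (0 2 1 9 8 10 4) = [2, 9, 1, 3, 0, 5, 6, 7, 10, 8, 4]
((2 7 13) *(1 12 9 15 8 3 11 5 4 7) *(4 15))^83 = (1 2 13 7 4 9 12)(3 15 11 8 5)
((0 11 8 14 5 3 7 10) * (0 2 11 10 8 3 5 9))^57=((0 10 2 11 3 7 8 14 9))^57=(0 11 8)(2 7 9)(3 14 10)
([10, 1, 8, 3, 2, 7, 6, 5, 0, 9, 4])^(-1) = (0 8 2 4 10)(5 7)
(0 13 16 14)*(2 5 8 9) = (0 13 16 14)(2 5 8 9) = [13, 1, 5, 3, 4, 8, 6, 7, 9, 2, 10, 11, 12, 16, 0, 15, 14]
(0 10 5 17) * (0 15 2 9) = (0 10 5 17 15 2 9) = [10, 1, 9, 3, 4, 17, 6, 7, 8, 0, 5, 11, 12, 13, 14, 2, 16, 15]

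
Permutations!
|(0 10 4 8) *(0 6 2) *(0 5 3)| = 8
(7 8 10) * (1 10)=(1 10 7 8)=[0, 10, 2, 3, 4, 5, 6, 8, 1, 9, 7]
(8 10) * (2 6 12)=[0, 1, 6, 3, 4, 5, 12, 7, 10, 9, 8, 11, 2]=(2 6 12)(8 10)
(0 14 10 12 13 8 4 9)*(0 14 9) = [9, 1, 2, 3, 0, 5, 6, 7, 4, 14, 12, 11, 13, 8, 10] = (0 9 14 10 12 13 8 4)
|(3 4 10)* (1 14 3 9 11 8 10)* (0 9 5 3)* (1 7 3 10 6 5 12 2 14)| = 30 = |(0 9 11 8 6 5 10 12 2 14)(3 4 7)|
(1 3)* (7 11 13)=(1 3)(7 11 13)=[0, 3, 2, 1, 4, 5, 6, 11, 8, 9, 10, 13, 12, 7]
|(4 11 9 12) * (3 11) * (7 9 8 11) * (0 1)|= |(0 1)(3 7 9 12 4)(8 11)|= 10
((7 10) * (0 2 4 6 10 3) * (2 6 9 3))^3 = (0 7 9 6 2 3 10 4)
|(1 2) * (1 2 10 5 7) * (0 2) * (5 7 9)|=6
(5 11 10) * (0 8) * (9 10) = (0 8)(5 11 9 10) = [8, 1, 2, 3, 4, 11, 6, 7, 0, 10, 5, 9]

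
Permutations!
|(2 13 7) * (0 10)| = 6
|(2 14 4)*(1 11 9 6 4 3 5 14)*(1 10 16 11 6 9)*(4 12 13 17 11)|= 12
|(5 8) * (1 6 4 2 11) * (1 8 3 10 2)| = 6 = |(1 6 4)(2 11 8 5 3 10)|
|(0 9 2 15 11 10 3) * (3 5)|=|(0 9 2 15 11 10 5 3)|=8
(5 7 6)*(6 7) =(7)(5 6) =[0, 1, 2, 3, 4, 6, 5, 7]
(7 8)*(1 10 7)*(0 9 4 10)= (0 9 4 10 7 8 1)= [9, 0, 2, 3, 10, 5, 6, 8, 1, 4, 7]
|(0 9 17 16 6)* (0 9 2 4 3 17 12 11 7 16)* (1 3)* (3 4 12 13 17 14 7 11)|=|(0 2 12 3 14 7 16 6 9 13 17)(1 4)|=22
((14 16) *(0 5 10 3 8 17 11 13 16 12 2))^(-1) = ((0 5 10 3 8 17 11 13 16 14 12 2))^(-1) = (0 2 12 14 16 13 11 17 8 3 10 5)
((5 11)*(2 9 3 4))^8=(11)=((2 9 3 4)(5 11))^8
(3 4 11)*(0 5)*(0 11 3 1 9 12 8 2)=[5, 9, 0, 4, 3, 11, 6, 7, 2, 12, 10, 1, 8]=(0 5 11 1 9 12 8 2)(3 4)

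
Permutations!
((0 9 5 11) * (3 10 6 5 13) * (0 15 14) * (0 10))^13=((0 9 13 3)(5 11 15 14 10 6))^13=(0 9 13 3)(5 11 15 14 10 6)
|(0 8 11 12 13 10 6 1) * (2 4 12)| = |(0 8 11 2 4 12 13 10 6 1)| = 10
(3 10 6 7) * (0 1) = (0 1)(3 10 6 7) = [1, 0, 2, 10, 4, 5, 7, 3, 8, 9, 6]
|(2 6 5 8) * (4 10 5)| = |(2 6 4 10 5 8)| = 6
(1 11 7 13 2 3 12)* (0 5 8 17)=[5, 11, 3, 12, 4, 8, 6, 13, 17, 9, 10, 7, 1, 2, 14, 15, 16, 0]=(0 5 8 17)(1 11 7 13 2 3 12)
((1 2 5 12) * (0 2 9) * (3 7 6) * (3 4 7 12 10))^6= ((0 2 5 10 3 12 1 9)(4 7 6))^6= (0 1 3 5)(2 9 12 10)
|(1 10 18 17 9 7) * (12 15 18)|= |(1 10 12 15 18 17 9 7)|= 8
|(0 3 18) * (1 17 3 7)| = 6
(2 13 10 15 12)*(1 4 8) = (1 4 8)(2 13 10 15 12) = [0, 4, 13, 3, 8, 5, 6, 7, 1, 9, 15, 11, 2, 10, 14, 12]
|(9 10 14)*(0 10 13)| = |(0 10 14 9 13)| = 5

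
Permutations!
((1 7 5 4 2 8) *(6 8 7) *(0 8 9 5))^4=((0 8 1 6 9 5 4 2 7))^4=(0 9 7 6 2 1 4 8 5)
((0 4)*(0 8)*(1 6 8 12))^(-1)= (0 8 6 1 12 4)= ((0 4 12 1 6 8))^(-1)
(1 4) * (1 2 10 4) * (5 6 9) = (2 10 4)(5 6 9) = [0, 1, 10, 3, 2, 6, 9, 7, 8, 5, 4]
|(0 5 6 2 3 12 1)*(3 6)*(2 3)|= |(0 5 2 6 3 12 1)|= 7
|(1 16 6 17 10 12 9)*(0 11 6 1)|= 14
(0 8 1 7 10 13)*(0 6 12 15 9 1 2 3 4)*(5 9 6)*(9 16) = (0 8 2 3 4)(1 7 10 13 5 16 9)(6 12 15) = [8, 7, 3, 4, 0, 16, 12, 10, 2, 1, 13, 11, 15, 5, 14, 6, 9]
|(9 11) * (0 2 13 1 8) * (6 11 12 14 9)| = |(0 2 13 1 8)(6 11)(9 12 14)| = 30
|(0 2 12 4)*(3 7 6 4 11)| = 8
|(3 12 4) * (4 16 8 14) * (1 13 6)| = |(1 13 6)(3 12 16 8 14 4)| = 6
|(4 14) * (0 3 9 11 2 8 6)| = 14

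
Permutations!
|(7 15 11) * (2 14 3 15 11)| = 4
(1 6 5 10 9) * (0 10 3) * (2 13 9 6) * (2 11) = (0 10 6 5 3)(1 11 2 13 9) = [10, 11, 13, 0, 4, 3, 5, 7, 8, 1, 6, 2, 12, 9]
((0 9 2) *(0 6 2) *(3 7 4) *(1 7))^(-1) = (0 9)(1 3 4 7)(2 6)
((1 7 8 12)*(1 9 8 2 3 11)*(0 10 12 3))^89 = ((0 10 12 9 8 3 11 1 7 2))^89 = (0 2 7 1 11 3 8 9 12 10)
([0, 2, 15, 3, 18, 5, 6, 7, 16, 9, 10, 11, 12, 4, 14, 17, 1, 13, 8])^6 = (1 18 17)(2 8 13)(4 15 16)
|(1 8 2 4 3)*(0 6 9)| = |(0 6 9)(1 8 2 4 3)| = 15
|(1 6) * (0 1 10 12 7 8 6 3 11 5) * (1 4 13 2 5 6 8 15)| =|(0 4 13 2 5)(1 3 11 6 10 12 7 15)| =40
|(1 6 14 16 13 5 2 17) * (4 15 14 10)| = 11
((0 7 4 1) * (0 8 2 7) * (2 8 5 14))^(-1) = ((1 5 14 2 7 4))^(-1) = (1 4 7 2 14 5)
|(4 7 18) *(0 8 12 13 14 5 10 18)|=10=|(0 8 12 13 14 5 10 18 4 7)|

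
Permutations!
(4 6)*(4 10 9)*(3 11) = (3 11)(4 6 10 9) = [0, 1, 2, 11, 6, 5, 10, 7, 8, 4, 9, 3]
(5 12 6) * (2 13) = [0, 1, 13, 3, 4, 12, 5, 7, 8, 9, 10, 11, 6, 2] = (2 13)(5 12 6)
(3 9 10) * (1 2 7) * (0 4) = (0 4)(1 2 7)(3 9 10) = [4, 2, 7, 9, 0, 5, 6, 1, 8, 10, 3]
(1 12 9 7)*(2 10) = (1 12 9 7)(2 10) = [0, 12, 10, 3, 4, 5, 6, 1, 8, 7, 2, 11, 9]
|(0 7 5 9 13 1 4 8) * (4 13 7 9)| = 6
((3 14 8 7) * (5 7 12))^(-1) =((3 14 8 12 5 7))^(-1) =(3 7 5 12 8 14)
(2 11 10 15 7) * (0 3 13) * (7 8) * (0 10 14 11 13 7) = (0 3 7 2 13 10 15 8)(11 14) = [3, 1, 13, 7, 4, 5, 6, 2, 0, 9, 15, 14, 12, 10, 11, 8]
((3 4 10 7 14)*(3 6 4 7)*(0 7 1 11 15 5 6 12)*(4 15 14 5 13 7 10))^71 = ((0 10 3 1 11 14 12)(5 6 15 13 7))^71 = (0 10 3 1 11 14 12)(5 6 15 13 7)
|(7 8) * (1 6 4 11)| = 4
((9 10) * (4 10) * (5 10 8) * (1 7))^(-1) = (1 7)(4 9 10 5 8) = ((1 7)(4 8 5 10 9))^(-1)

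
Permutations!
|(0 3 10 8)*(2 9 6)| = |(0 3 10 8)(2 9 6)| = 12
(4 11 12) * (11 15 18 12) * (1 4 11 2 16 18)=(1 4 15)(2 16 18 12 11)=[0, 4, 16, 3, 15, 5, 6, 7, 8, 9, 10, 2, 11, 13, 14, 1, 18, 17, 12]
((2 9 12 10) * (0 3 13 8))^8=((0 3 13 8)(2 9 12 10))^8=(13)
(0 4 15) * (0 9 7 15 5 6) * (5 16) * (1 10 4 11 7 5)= (0 11 7 15 9 5 6)(1 10 4 16)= [11, 10, 2, 3, 16, 6, 0, 15, 8, 5, 4, 7, 12, 13, 14, 9, 1]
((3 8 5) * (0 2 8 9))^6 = (9)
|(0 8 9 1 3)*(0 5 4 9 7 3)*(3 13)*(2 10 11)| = 9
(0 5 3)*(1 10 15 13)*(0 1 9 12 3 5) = (1 10 15 13 9 12 3) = [0, 10, 2, 1, 4, 5, 6, 7, 8, 12, 15, 11, 3, 9, 14, 13]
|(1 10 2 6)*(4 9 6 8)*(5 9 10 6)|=4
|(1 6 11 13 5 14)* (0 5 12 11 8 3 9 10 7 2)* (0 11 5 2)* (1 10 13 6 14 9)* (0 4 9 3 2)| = 20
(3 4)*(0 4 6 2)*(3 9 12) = [4, 1, 0, 6, 9, 5, 2, 7, 8, 12, 10, 11, 3] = (0 4 9 12 3 6 2)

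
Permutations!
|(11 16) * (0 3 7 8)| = 4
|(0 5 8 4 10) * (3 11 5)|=|(0 3 11 5 8 4 10)|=7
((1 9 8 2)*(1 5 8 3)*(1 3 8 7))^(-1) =(1 7 5 2 8 9)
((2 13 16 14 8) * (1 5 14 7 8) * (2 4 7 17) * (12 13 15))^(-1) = ((1 5 14)(2 15 12 13 16 17)(4 7 8))^(-1) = (1 14 5)(2 17 16 13 12 15)(4 8 7)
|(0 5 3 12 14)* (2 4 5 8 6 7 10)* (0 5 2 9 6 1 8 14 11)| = 12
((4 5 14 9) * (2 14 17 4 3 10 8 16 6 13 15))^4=((2 14 9 3 10 8 16 6 13 15)(4 5 17))^4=(2 10 13 9 16)(3 6 14 8 15)(4 5 17)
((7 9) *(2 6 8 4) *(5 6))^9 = ((2 5 6 8 4)(7 9))^9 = (2 4 8 6 5)(7 9)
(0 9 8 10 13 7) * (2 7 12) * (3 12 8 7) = [9, 1, 3, 12, 4, 5, 6, 0, 10, 7, 13, 11, 2, 8] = (0 9 7)(2 3 12)(8 10 13)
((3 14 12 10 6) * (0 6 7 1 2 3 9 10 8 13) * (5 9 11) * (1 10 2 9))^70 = ((0 6 11 5 1 9 2 3 14 12 8 13)(7 10))^70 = (0 8 14 2 1 11)(3 9 5 6 13 12)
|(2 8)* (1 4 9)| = 6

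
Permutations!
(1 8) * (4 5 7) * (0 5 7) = (0 5)(1 8)(4 7) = [5, 8, 2, 3, 7, 0, 6, 4, 1]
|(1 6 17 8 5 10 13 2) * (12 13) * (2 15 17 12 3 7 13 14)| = 40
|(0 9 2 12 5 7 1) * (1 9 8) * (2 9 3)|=15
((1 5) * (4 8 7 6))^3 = (1 5)(4 6 7 8)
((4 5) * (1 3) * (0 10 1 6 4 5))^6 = (10)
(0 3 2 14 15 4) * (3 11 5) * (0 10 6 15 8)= (0 11 5 3 2 14 8)(4 10 6 15)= [11, 1, 14, 2, 10, 3, 15, 7, 0, 9, 6, 5, 12, 13, 8, 4]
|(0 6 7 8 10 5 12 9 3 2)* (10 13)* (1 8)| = |(0 6 7 1 8 13 10 5 12 9 3 2)| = 12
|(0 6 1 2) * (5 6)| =|(0 5 6 1 2)| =5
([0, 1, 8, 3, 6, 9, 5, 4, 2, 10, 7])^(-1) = (2 8)(4 7 10 9 5 6)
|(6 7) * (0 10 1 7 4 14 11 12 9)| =|(0 10 1 7 6 4 14 11 12 9)| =10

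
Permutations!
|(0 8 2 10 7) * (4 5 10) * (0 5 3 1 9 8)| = 6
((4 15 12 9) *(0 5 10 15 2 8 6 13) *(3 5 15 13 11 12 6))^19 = (0 4 13 9 10 12 5 11 3 6 8 15 2)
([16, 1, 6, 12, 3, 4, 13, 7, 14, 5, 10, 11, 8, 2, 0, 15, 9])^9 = [0, 1, 2, 3, 4, 5, 6, 7, 8, 9, 10, 11, 12, 13, 14, 15, 16]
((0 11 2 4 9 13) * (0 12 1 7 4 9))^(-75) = (0 1 9)(2 4 12)(7 13 11)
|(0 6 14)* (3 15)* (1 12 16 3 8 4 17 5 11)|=|(0 6 14)(1 12 16 3 15 8 4 17 5 11)|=30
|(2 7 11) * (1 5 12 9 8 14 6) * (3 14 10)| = |(1 5 12 9 8 10 3 14 6)(2 7 11)| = 9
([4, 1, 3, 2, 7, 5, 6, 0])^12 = [0, 1, 2, 3, 4, 5, 6, 7]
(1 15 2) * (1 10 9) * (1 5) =[0, 15, 10, 3, 4, 1, 6, 7, 8, 5, 9, 11, 12, 13, 14, 2] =(1 15 2 10 9 5)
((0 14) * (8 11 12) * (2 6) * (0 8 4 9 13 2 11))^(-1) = ((0 14 8)(2 6 11 12 4 9 13))^(-1) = (0 8 14)(2 13 9 4 12 11 6)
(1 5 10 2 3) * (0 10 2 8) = (0 10 8)(1 5 2 3) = [10, 5, 3, 1, 4, 2, 6, 7, 0, 9, 8]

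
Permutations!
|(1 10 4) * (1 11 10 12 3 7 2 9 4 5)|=10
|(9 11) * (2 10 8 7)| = 4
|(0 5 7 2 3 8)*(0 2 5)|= |(2 3 8)(5 7)|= 6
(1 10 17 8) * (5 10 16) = [0, 16, 2, 3, 4, 10, 6, 7, 1, 9, 17, 11, 12, 13, 14, 15, 5, 8] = (1 16 5 10 17 8)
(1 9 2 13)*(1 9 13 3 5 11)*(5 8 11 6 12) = (1 13 9 2 3 8 11)(5 6 12) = [0, 13, 3, 8, 4, 6, 12, 7, 11, 2, 10, 1, 5, 9]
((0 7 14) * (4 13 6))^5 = ((0 7 14)(4 13 6))^5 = (0 14 7)(4 6 13)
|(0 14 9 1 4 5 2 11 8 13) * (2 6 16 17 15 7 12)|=|(0 14 9 1 4 5 6 16 17 15 7 12 2 11 8 13)|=16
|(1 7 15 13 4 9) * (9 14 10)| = 8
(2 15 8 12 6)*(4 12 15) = (2 4 12 6)(8 15) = [0, 1, 4, 3, 12, 5, 2, 7, 15, 9, 10, 11, 6, 13, 14, 8]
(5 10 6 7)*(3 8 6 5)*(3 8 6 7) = (3 6)(5 10)(7 8) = [0, 1, 2, 6, 4, 10, 3, 8, 7, 9, 5]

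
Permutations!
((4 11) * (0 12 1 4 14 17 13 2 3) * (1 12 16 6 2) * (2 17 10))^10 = (0 2 14 4 13 6)(1 17 16 3 10 11)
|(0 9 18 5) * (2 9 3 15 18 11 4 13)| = 5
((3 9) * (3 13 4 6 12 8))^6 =(3 8 12 6 4 13 9)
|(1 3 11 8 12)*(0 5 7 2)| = 20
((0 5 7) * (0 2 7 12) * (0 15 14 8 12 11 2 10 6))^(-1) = ((0 5 11 2 7 10 6)(8 12 15 14))^(-1) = (0 6 10 7 2 11 5)(8 14 15 12)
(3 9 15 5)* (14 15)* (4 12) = (3 9 14 15 5)(4 12) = [0, 1, 2, 9, 12, 3, 6, 7, 8, 14, 10, 11, 4, 13, 15, 5]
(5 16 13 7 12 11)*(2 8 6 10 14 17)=(2 8 6 10 14 17)(5 16 13 7 12 11)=[0, 1, 8, 3, 4, 16, 10, 12, 6, 9, 14, 5, 11, 7, 17, 15, 13, 2]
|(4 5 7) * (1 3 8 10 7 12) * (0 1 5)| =14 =|(0 1 3 8 10 7 4)(5 12)|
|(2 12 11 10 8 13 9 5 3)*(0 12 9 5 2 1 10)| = 6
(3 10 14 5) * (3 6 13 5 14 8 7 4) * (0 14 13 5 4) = (0 14 13 4 3 10 8 7)(5 6) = [14, 1, 2, 10, 3, 6, 5, 0, 7, 9, 8, 11, 12, 4, 13]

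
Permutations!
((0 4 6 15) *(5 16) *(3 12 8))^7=(0 15 6 4)(3 12 8)(5 16)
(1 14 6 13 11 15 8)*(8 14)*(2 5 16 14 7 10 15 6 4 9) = (1 8)(2 5 16 14 4 9)(6 13 11)(7 10 15) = [0, 8, 5, 3, 9, 16, 13, 10, 1, 2, 15, 6, 12, 11, 4, 7, 14]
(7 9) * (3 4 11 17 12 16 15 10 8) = [0, 1, 2, 4, 11, 5, 6, 9, 3, 7, 8, 17, 16, 13, 14, 10, 15, 12] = (3 4 11 17 12 16 15 10 8)(7 9)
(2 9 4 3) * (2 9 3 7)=(2 3 9 4 7)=[0, 1, 3, 9, 7, 5, 6, 2, 8, 4]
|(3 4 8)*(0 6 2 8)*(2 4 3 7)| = 3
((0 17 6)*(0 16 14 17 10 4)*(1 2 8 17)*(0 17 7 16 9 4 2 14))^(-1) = ((0 10 2 8 7 16)(1 14)(4 17 6 9))^(-1) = (0 16 7 8 2 10)(1 14)(4 9 6 17)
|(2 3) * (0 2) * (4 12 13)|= |(0 2 3)(4 12 13)|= 3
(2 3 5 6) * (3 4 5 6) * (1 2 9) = (1 2 4 5 3 6 9) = [0, 2, 4, 6, 5, 3, 9, 7, 8, 1]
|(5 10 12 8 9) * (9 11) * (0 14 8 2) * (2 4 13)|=11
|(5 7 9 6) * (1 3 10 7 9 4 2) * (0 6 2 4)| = |(0 6 5 9 2 1 3 10 7)| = 9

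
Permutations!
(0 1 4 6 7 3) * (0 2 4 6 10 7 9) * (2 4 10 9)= (0 1 6 2 10 7 3 4 9)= [1, 6, 10, 4, 9, 5, 2, 3, 8, 0, 7]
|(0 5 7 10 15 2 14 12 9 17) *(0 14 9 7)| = |(0 5)(2 9 17 14 12 7 10 15)| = 8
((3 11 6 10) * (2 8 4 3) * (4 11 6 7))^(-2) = (2 6 4 11)(3 7 8 10)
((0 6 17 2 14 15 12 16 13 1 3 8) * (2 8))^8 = (17) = ((0 6 17 8)(1 3 2 14 15 12 16 13))^8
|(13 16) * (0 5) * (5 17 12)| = 4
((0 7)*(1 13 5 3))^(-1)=((0 7)(1 13 5 3))^(-1)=(0 7)(1 3 5 13)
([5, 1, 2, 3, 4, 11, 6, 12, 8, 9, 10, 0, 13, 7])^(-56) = (0 5 11)(7 12 13)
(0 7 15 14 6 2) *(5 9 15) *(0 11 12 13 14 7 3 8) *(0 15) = [3, 1, 11, 8, 4, 9, 2, 5, 15, 0, 10, 12, 13, 14, 6, 7] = (0 3 8 15 7 5 9)(2 11 12 13 14 6)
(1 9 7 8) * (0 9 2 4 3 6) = (0 9 7 8 1 2 4 3 6) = [9, 2, 4, 6, 3, 5, 0, 8, 1, 7]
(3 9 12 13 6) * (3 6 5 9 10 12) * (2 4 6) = (2 4 6)(3 10 12 13 5 9) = [0, 1, 4, 10, 6, 9, 2, 7, 8, 3, 12, 11, 13, 5]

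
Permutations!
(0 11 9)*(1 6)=(0 11 9)(1 6)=[11, 6, 2, 3, 4, 5, 1, 7, 8, 0, 10, 9]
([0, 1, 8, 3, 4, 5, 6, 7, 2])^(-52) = [0, 1, 2, 3, 4, 5, 6, 7, 8]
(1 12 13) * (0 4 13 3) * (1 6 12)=(0 4 13 6 12 3)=[4, 1, 2, 0, 13, 5, 12, 7, 8, 9, 10, 11, 3, 6]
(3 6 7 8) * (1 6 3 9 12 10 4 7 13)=[0, 6, 2, 3, 7, 5, 13, 8, 9, 12, 4, 11, 10, 1]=(1 6 13)(4 7 8 9 12 10)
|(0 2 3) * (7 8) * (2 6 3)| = 6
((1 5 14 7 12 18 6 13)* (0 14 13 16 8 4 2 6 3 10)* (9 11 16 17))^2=(0 7 18 10 14 12 3)(1 13 5)(2 17 11 8)(4 6 9 16)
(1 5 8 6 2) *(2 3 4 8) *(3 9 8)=(1 5 2)(3 4)(6 9 8)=[0, 5, 1, 4, 3, 2, 9, 7, 6, 8]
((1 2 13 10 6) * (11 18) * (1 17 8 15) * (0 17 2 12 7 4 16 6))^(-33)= ((0 17 8 15 1 12 7 4 16 6 2 13 10)(11 18))^(-33)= (0 7 10 12 13 1 2 15 6 8 16 17 4)(11 18)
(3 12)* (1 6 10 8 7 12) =(1 6 10 8 7 12 3) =[0, 6, 2, 1, 4, 5, 10, 12, 7, 9, 8, 11, 3]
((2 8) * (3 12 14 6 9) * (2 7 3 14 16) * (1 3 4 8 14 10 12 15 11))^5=(1 3 15 11)(2 12 9 14 16 10 6)(4 7 8)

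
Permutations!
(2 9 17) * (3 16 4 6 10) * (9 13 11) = (2 13 11 9 17)(3 16 4 6 10) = [0, 1, 13, 16, 6, 5, 10, 7, 8, 17, 3, 9, 12, 11, 14, 15, 4, 2]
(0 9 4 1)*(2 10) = (0 9 4 1)(2 10) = [9, 0, 10, 3, 1, 5, 6, 7, 8, 4, 2]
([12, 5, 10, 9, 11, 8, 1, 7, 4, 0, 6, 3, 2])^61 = (0 12 2 10 6 1 5 8 4 11 3 9)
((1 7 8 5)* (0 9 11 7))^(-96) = (0 11 8 1 9 7 5)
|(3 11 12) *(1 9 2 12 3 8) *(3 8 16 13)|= |(1 9 2 12 16 13 3 11 8)|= 9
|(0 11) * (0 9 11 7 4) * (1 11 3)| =|(0 7 4)(1 11 9 3)| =12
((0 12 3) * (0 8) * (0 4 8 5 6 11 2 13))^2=(0 3 6 2)(5 11 13 12)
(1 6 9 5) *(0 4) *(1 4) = (0 1 6 9 5 4) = [1, 6, 2, 3, 0, 4, 9, 7, 8, 5]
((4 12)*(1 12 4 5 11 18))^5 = ((1 12 5 11 18))^5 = (18)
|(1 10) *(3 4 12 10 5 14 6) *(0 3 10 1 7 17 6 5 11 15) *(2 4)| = |(0 3 2 4 12 1 11 15)(5 14)(6 10 7 17)| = 8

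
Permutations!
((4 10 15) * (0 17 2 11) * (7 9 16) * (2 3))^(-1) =((0 17 3 2 11)(4 10 15)(7 9 16))^(-1) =(0 11 2 3 17)(4 15 10)(7 16 9)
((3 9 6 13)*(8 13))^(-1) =(3 13 8 6 9)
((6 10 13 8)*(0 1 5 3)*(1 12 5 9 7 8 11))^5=((0 12 5 3)(1 9 7 8 6 10 13 11))^5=(0 12 5 3)(1 10 7 11 6 9 13 8)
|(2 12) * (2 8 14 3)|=|(2 12 8 14 3)|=5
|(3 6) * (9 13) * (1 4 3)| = |(1 4 3 6)(9 13)| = 4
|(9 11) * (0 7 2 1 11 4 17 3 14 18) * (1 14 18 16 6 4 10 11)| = 30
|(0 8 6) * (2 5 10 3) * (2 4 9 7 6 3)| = 21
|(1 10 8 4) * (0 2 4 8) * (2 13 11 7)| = |(0 13 11 7 2 4 1 10)| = 8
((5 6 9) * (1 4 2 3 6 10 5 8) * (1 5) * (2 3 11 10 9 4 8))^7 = (11)(3 6 4)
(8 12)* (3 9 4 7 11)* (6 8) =(3 9 4 7 11)(6 8 12) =[0, 1, 2, 9, 7, 5, 8, 11, 12, 4, 10, 3, 6]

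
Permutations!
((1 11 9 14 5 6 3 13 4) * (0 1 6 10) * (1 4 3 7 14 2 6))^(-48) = ((0 4 1 11 9 2 6 7 14 5 10)(3 13))^(-48) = (0 7 11 10 6 1 5 2 4 14 9)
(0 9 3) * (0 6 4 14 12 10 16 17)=(0 9 3 6 4 14 12 10 16 17)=[9, 1, 2, 6, 14, 5, 4, 7, 8, 3, 16, 11, 10, 13, 12, 15, 17, 0]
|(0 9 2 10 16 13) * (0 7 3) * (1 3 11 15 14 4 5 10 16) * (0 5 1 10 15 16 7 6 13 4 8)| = |(0 9 2 7 11 16 4 1 3 5 15 14 8)(6 13)| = 26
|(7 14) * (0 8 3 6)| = |(0 8 3 6)(7 14)| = 4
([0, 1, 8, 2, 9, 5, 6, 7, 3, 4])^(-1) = [0, 1, 3, 8, 9, 5, 6, 7, 2, 4]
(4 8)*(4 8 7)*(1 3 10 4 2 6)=[0, 3, 6, 10, 7, 5, 1, 2, 8, 9, 4]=(1 3 10 4 7 2 6)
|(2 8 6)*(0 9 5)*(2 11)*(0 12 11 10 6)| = |(0 9 5 12 11 2 8)(6 10)| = 14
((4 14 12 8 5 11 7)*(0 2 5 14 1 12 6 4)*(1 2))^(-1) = (0 7 11 5 2 4 6 14 8 12 1)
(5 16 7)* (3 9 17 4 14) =(3 9 17 4 14)(5 16 7) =[0, 1, 2, 9, 14, 16, 6, 5, 8, 17, 10, 11, 12, 13, 3, 15, 7, 4]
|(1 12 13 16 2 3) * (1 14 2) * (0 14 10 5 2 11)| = 12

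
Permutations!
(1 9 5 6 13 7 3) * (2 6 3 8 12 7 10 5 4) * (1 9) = (2 6 13 10 5 3 9 4)(7 8 12) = [0, 1, 6, 9, 2, 3, 13, 8, 12, 4, 5, 11, 7, 10]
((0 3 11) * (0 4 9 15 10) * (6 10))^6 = (0 6 9 11)(3 10 15 4)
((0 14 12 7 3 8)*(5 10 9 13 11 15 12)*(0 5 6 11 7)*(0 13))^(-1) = (0 9 10 5 8 3 7 13 12 15 11 6 14)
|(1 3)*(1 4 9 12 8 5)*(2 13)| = 14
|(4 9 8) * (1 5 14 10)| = |(1 5 14 10)(4 9 8)| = 12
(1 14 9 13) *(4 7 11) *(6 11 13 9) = [0, 14, 2, 3, 7, 5, 11, 13, 8, 9, 10, 4, 12, 1, 6] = (1 14 6 11 4 7 13)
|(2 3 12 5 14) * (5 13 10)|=|(2 3 12 13 10 5 14)|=7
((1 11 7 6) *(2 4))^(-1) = (1 6 7 11)(2 4)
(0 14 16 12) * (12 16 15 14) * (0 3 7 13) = (16)(0 12 3 7 13)(14 15) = [12, 1, 2, 7, 4, 5, 6, 13, 8, 9, 10, 11, 3, 0, 15, 14, 16]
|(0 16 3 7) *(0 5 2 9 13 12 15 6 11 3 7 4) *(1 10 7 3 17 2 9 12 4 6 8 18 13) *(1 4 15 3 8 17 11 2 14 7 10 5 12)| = |(0 16 8 18 13 15 17 14 7 12 3 6 2 1 5 9 4)| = 17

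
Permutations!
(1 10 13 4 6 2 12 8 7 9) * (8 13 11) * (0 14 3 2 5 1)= (0 14 3 2 12 13 4 6 5 1 10 11 8 7 9)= [14, 10, 12, 2, 6, 1, 5, 9, 7, 0, 11, 8, 13, 4, 3]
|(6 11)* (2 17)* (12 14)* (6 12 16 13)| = |(2 17)(6 11 12 14 16 13)| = 6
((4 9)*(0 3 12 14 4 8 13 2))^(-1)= (0 2 13 8 9 4 14 12 3)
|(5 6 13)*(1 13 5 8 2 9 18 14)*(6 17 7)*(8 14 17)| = 24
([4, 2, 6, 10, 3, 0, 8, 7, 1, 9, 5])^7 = [3, 8, 1, 5, 10, 4, 2, 7, 6, 9, 0]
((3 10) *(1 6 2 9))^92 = ((1 6 2 9)(3 10))^92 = (10)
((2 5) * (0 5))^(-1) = (0 2 5)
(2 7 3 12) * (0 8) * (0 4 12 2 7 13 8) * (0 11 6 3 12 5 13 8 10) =(0 11 6 3 2 8 4 5 13 10)(7 12) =[11, 1, 8, 2, 5, 13, 3, 12, 4, 9, 0, 6, 7, 10]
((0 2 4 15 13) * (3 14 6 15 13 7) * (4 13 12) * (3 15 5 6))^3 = (3 14)(4 12)(5 6)(7 15)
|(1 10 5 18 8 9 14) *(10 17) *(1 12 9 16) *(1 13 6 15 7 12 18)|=|(1 17 10 5)(6 15 7 12 9 14 18 8 16 13)|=20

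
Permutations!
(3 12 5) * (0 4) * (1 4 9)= (0 9 1 4)(3 12 5)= [9, 4, 2, 12, 0, 3, 6, 7, 8, 1, 10, 11, 5]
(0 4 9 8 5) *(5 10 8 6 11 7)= [4, 1, 2, 3, 9, 0, 11, 5, 10, 6, 8, 7]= (0 4 9 6 11 7 5)(8 10)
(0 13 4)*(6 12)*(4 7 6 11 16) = (0 13 7 6 12 11 16 4) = [13, 1, 2, 3, 0, 5, 12, 6, 8, 9, 10, 16, 11, 7, 14, 15, 4]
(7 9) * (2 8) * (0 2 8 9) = (0 2 9 7) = [2, 1, 9, 3, 4, 5, 6, 0, 8, 7]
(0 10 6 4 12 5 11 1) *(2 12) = (0 10 6 4 2 12 5 11 1) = [10, 0, 12, 3, 2, 11, 4, 7, 8, 9, 6, 1, 5]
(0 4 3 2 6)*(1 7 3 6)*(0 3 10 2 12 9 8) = (0 4 6 3 12 9 8)(1 7 10 2) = [4, 7, 1, 12, 6, 5, 3, 10, 0, 8, 2, 11, 9]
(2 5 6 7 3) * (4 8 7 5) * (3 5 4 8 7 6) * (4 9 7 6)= [0, 1, 8, 2, 6, 3, 9, 5, 4, 7]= (2 8 4 6 9 7 5 3)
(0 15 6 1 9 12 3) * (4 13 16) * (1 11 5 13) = (0 15 6 11 5 13 16 4 1 9 12 3) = [15, 9, 2, 0, 1, 13, 11, 7, 8, 12, 10, 5, 3, 16, 14, 6, 4]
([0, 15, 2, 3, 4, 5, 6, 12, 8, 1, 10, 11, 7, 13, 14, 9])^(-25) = (1 9 15)(7 12)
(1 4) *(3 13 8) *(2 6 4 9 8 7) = [0, 9, 6, 13, 1, 5, 4, 2, 3, 8, 10, 11, 12, 7] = (1 9 8 3 13 7 2 6 4)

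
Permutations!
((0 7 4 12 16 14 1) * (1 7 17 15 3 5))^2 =((0 17 15 3 5 1)(4 12 16 14 7))^2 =(0 15 5)(1 17 3)(4 16 7 12 14)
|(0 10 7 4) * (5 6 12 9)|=4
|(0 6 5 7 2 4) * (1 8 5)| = 8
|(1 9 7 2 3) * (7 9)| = |(9)(1 7 2 3)| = 4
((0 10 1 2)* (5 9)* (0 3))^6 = ((0 10 1 2 3)(5 9))^6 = (0 10 1 2 3)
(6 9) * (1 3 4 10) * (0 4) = [4, 3, 2, 0, 10, 5, 9, 7, 8, 6, 1] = (0 4 10 1 3)(6 9)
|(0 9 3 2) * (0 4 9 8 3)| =|(0 8 3 2 4 9)| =6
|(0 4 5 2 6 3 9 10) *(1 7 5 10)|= 21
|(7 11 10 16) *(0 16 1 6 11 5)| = |(0 16 7 5)(1 6 11 10)| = 4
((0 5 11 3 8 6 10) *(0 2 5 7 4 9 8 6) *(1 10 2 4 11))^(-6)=(0 5)(1 7)(2 8)(3 4)(6 9)(10 11)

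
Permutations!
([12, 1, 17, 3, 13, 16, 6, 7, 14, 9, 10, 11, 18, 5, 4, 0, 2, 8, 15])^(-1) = [15, 1, 16, 3, 14, 13, 6, 7, 17, 9, 10, 11, 0, 4, 8, 18, 5, 2, 12]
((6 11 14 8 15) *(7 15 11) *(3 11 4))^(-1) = ((3 11 14 8 4)(6 7 15))^(-1) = (3 4 8 14 11)(6 15 7)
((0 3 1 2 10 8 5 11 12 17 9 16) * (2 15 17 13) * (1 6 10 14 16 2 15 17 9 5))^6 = ((0 3 6 10 8 1 17 5 11 12 13 15 9 2 14 16))^6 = (0 17 9 6 11 14 8 13)(1 15 3 5 2 10 12 16)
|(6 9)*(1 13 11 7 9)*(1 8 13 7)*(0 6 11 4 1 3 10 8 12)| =|(0 6 12)(1 7 9 11 3 10 8 13 4)| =9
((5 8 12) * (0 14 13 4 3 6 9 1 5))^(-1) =(0 12 8 5 1 9 6 3 4 13 14)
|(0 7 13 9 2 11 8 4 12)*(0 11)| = |(0 7 13 9 2)(4 12 11 8)| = 20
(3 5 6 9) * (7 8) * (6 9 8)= [0, 1, 2, 5, 4, 9, 8, 6, 7, 3]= (3 5 9)(6 8 7)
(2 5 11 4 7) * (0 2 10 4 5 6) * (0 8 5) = (0 2 6 8 5 11)(4 7 10) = [2, 1, 6, 3, 7, 11, 8, 10, 5, 9, 4, 0]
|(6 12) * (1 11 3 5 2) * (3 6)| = |(1 11 6 12 3 5 2)| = 7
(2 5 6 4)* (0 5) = [5, 1, 0, 3, 2, 6, 4] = (0 5 6 4 2)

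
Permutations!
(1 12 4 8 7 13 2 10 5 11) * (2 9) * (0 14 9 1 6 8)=[14, 12, 10, 3, 0, 11, 8, 13, 7, 2, 5, 6, 4, 1, 9]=(0 14 9 2 10 5 11 6 8 7 13 1 12 4)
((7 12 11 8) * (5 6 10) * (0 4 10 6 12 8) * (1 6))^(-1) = ((0 4 10 5 12 11)(1 6)(7 8))^(-1) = (0 11 12 5 10 4)(1 6)(7 8)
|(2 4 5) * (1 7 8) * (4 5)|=|(1 7 8)(2 5)|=6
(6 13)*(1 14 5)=[0, 14, 2, 3, 4, 1, 13, 7, 8, 9, 10, 11, 12, 6, 5]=(1 14 5)(6 13)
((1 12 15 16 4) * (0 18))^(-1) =((0 18)(1 12 15 16 4))^(-1) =(0 18)(1 4 16 15 12)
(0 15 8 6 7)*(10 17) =(0 15 8 6 7)(10 17) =[15, 1, 2, 3, 4, 5, 7, 0, 6, 9, 17, 11, 12, 13, 14, 8, 16, 10]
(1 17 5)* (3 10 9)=(1 17 5)(3 10 9)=[0, 17, 2, 10, 4, 1, 6, 7, 8, 3, 9, 11, 12, 13, 14, 15, 16, 5]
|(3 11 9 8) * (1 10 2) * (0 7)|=|(0 7)(1 10 2)(3 11 9 8)|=12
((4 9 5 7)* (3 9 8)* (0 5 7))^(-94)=(3 9 7 4 8)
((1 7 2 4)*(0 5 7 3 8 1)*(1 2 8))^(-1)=((0 5 7 8 2 4)(1 3))^(-1)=(0 4 2 8 7 5)(1 3)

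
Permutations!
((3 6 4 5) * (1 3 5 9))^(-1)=(1 9 4 6 3)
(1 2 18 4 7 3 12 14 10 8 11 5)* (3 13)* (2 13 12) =(1 13 3 2 18 4 7 12 14 10 8 11 5) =[0, 13, 18, 2, 7, 1, 6, 12, 11, 9, 8, 5, 14, 3, 10, 15, 16, 17, 4]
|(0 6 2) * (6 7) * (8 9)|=|(0 7 6 2)(8 9)|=4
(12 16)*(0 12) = (0 12 16) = [12, 1, 2, 3, 4, 5, 6, 7, 8, 9, 10, 11, 16, 13, 14, 15, 0]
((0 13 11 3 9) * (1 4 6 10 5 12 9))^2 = ((0 13 11 3 1 4 6 10 5 12 9))^2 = (0 11 1 6 5 9 13 3 4 10 12)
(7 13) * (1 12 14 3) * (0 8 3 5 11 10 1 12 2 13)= (0 8 3 12 14 5 11 10 1 2 13 7)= [8, 2, 13, 12, 4, 11, 6, 0, 3, 9, 1, 10, 14, 7, 5]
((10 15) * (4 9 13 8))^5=(4 9 13 8)(10 15)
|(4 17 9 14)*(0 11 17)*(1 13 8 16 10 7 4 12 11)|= 40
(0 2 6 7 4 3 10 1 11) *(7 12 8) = (0 2 6 12 8 7 4 3 10 1 11) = [2, 11, 6, 10, 3, 5, 12, 4, 7, 9, 1, 0, 8]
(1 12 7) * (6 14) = (1 12 7)(6 14) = [0, 12, 2, 3, 4, 5, 14, 1, 8, 9, 10, 11, 7, 13, 6]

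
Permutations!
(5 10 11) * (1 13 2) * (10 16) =(1 13 2)(5 16 10 11) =[0, 13, 1, 3, 4, 16, 6, 7, 8, 9, 11, 5, 12, 2, 14, 15, 10]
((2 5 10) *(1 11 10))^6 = (1 11 10 2 5)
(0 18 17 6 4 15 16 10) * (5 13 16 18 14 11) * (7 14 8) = (0 8 7 14 11 5 13 16 10)(4 15 18 17 6) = [8, 1, 2, 3, 15, 13, 4, 14, 7, 9, 0, 5, 12, 16, 11, 18, 10, 6, 17]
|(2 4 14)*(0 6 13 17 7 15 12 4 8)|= |(0 6 13 17 7 15 12 4 14 2 8)|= 11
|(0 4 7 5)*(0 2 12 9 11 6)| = 9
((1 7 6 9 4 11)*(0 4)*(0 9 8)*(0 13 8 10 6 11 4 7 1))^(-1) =(0 11 7)(6 10)(8 13)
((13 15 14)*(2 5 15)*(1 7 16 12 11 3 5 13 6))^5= ((1 7 16 12 11 3 5 15 14 6)(2 13))^5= (1 3)(2 13)(5 7)(6 11)(12 14)(15 16)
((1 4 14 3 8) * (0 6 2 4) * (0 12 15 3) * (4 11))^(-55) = (15)(0 14 4 11 2 6)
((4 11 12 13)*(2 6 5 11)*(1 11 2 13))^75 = (4 13)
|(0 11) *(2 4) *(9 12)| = 2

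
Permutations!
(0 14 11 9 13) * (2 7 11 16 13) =(0 14 16 13)(2 7 11 9) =[14, 1, 7, 3, 4, 5, 6, 11, 8, 2, 10, 9, 12, 0, 16, 15, 13]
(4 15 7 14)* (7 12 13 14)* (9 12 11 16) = (4 15 11 16 9 12 13 14) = [0, 1, 2, 3, 15, 5, 6, 7, 8, 12, 10, 16, 13, 14, 4, 11, 9]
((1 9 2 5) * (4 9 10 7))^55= ((1 10 7 4 9 2 5))^55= (1 5 2 9 4 7 10)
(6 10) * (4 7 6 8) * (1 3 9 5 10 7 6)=[0, 3, 2, 9, 6, 10, 7, 1, 4, 5, 8]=(1 3 9 5 10 8 4 6 7)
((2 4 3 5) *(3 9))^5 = (9)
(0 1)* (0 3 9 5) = (0 1 3 9 5) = [1, 3, 2, 9, 4, 0, 6, 7, 8, 5]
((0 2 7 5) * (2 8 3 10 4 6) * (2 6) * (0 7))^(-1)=(0 2 4 10 3 8)(5 7)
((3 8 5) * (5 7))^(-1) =((3 8 7 5))^(-1) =(3 5 7 8)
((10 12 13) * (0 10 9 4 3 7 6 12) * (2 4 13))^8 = (13)(2 3 6)(4 7 12)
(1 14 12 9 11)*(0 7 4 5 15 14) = (0 7 4 5 15 14 12 9 11 1) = [7, 0, 2, 3, 5, 15, 6, 4, 8, 11, 10, 1, 9, 13, 12, 14]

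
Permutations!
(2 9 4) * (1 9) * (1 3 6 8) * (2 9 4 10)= (1 4 9 10 2 3 6 8)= [0, 4, 3, 6, 9, 5, 8, 7, 1, 10, 2]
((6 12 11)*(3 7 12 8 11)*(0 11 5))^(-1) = ((0 11 6 8 5)(3 7 12))^(-1) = (0 5 8 6 11)(3 12 7)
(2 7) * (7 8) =(2 8 7) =[0, 1, 8, 3, 4, 5, 6, 2, 7]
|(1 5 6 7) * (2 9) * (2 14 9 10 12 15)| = |(1 5 6 7)(2 10 12 15)(9 14)| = 4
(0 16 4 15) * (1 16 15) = [15, 16, 2, 3, 1, 5, 6, 7, 8, 9, 10, 11, 12, 13, 14, 0, 4] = (0 15)(1 16 4)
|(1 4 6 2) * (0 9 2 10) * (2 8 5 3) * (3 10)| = 5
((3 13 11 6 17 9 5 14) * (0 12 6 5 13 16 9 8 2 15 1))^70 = (0 15 8 6)(1 2 17 12)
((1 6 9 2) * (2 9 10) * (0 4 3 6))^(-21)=(10)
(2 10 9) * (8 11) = (2 10 9)(8 11) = [0, 1, 10, 3, 4, 5, 6, 7, 11, 2, 9, 8]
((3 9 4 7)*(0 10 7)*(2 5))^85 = (0 10 7 3 9 4)(2 5)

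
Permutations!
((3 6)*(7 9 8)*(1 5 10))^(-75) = (10)(3 6)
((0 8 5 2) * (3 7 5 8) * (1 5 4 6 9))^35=(0 2 5 1 9 6 4 7 3)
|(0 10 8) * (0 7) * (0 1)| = 5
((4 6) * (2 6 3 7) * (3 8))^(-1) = (2 7 3 8 4 6)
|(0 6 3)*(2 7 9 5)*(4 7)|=15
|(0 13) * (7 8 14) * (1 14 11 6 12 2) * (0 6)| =10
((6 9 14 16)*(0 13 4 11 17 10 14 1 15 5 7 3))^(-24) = ((0 13 4 11 17 10 14 16 6 9 1 15 5 7 3))^(-24) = (0 14 5 11 9)(1 13 16 7 17)(3 10 15 4 6)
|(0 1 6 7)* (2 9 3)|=12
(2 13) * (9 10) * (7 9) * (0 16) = (0 16)(2 13)(7 9 10) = [16, 1, 13, 3, 4, 5, 6, 9, 8, 10, 7, 11, 12, 2, 14, 15, 0]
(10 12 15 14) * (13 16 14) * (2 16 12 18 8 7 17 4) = (2 16 14 10 18 8 7 17 4)(12 15 13) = [0, 1, 16, 3, 2, 5, 6, 17, 7, 9, 18, 11, 15, 12, 10, 13, 14, 4, 8]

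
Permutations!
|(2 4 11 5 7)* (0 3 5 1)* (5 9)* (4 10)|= |(0 3 9 5 7 2 10 4 11 1)|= 10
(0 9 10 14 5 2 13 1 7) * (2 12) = (0 9 10 14 5 12 2 13 1 7) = [9, 7, 13, 3, 4, 12, 6, 0, 8, 10, 14, 11, 2, 1, 5]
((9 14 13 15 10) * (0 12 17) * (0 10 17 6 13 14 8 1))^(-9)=((0 12 6 13 15 17 10 9 8 1))^(-9)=(0 12 6 13 15 17 10 9 8 1)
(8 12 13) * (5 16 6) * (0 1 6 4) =(0 1 6 5 16 4)(8 12 13) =[1, 6, 2, 3, 0, 16, 5, 7, 12, 9, 10, 11, 13, 8, 14, 15, 4]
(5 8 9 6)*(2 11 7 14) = (2 11 7 14)(5 8 9 6) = [0, 1, 11, 3, 4, 8, 5, 14, 9, 6, 10, 7, 12, 13, 2]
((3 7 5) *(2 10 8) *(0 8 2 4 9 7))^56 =(10)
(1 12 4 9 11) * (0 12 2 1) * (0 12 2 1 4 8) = (0 2 4 9 11 12 8) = [2, 1, 4, 3, 9, 5, 6, 7, 0, 11, 10, 12, 8]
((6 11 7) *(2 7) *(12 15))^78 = ((2 7 6 11)(12 15))^78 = (15)(2 6)(7 11)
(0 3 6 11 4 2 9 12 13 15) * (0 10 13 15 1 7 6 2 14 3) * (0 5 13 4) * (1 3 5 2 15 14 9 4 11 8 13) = (0 2 4 9 12 14 5 1 7 6 8 13 3 15 10 11) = [2, 7, 4, 15, 9, 1, 8, 6, 13, 12, 11, 0, 14, 3, 5, 10]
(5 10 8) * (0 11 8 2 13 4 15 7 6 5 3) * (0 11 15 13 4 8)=[15, 1, 4, 11, 13, 10, 5, 6, 3, 9, 2, 0, 12, 8, 14, 7]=(0 15 7 6 5 10 2 4 13 8 3 11)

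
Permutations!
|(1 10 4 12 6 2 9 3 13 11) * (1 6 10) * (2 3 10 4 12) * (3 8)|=5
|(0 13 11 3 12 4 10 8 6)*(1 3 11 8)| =20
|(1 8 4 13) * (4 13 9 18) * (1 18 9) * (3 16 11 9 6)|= |(1 8 13 18 4)(3 16 11 9 6)|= 5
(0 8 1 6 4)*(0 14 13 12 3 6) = (0 8 1)(3 6 4 14 13 12) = [8, 0, 2, 6, 14, 5, 4, 7, 1, 9, 10, 11, 3, 12, 13]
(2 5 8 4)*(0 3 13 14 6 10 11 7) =[3, 1, 5, 13, 2, 8, 10, 0, 4, 9, 11, 7, 12, 14, 6] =(0 3 13 14 6 10 11 7)(2 5 8 4)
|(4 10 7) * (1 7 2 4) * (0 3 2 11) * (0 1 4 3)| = 10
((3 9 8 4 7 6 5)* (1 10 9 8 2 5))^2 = (1 9 5 8 7)(2 3 4 6 10) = ((1 10 9 2 5 3 8 4 7 6))^2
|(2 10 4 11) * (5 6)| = 4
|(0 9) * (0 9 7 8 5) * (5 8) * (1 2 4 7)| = 6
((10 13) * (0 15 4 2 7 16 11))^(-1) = ((0 15 4 2 7 16 11)(10 13))^(-1) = (0 11 16 7 2 4 15)(10 13)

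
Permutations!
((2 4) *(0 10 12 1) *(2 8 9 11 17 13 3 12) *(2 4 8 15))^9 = (0 13 8 10 3 9 4 12 11 15 1 17 2)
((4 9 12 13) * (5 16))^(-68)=(16)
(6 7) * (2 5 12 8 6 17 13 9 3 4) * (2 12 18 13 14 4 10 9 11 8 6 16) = (2 5 18 13 11 8 16)(3 10 9)(4 12 6 7 17 14) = [0, 1, 5, 10, 12, 18, 7, 17, 16, 3, 9, 8, 6, 11, 4, 15, 2, 14, 13]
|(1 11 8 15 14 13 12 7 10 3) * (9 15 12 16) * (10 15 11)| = |(1 10 3)(7 15 14 13 16 9 11 8 12)| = 9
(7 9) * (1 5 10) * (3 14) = (1 5 10)(3 14)(7 9) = [0, 5, 2, 14, 4, 10, 6, 9, 8, 7, 1, 11, 12, 13, 3]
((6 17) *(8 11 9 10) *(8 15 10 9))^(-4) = ((6 17)(8 11)(10 15))^(-4) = (17)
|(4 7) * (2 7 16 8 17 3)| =7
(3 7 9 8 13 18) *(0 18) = (0 18 3 7 9 8 13) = [18, 1, 2, 7, 4, 5, 6, 9, 13, 8, 10, 11, 12, 0, 14, 15, 16, 17, 3]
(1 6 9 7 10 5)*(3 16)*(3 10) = (1 6 9 7 3 16 10 5) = [0, 6, 2, 16, 4, 1, 9, 3, 8, 7, 5, 11, 12, 13, 14, 15, 10]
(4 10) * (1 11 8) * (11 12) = (1 12 11 8)(4 10) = [0, 12, 2, 3, 10, 5, 6, 7, 1, 9, 4, 8, 11]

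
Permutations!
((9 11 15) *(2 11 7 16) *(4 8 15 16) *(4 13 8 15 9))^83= (2 16 11)(4 15)(7 9 8 13)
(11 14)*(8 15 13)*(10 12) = (8 15 13)(10 12)(11 14) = [0, 1, 2, 3, 4, 5, 6, 7, 15, 9, 12, 14, 10, 8, 11, 13]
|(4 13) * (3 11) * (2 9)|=2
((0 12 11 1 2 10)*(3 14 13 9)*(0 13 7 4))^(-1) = ((0 12 11 1 2 10 13 9 3 14 7 4))^(-1) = (0 4 7 14 3 9 13 10 2 1 11 12)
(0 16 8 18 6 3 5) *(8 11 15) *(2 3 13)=(0 16 11 15 8 18 6 13 2 3 5)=[16, 1, 3, 5, 4, 0, 13, 7, 18, 9, 10, 15, 12, 2, 14, 8, 11, 17, 6]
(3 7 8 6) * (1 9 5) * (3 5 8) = [0, 9, 2, 7, 4, 1, 5, 3, 6, 8] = (1 9 8 6 5)(3 7)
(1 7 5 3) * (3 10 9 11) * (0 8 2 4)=(0 8 2 4)(1 7 5 10 9 11 3)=[8, 7, 4, 1, 0, 10, 6, 5, 2, 11, 9, 3]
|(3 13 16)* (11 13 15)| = |(3 15 11 13 16)| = 5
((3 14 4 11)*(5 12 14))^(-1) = ((3 5 12 14 4 11))^(-1) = (3 11 4 14 12 5)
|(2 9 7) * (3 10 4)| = |(2 9 7)(3 10 4)| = 3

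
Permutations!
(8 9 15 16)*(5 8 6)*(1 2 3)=(1 2 3)(5 8 9 15 16 6)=[0, 2, 3, 1, 4, 8, 5, 7, 9, 15, 10, 11, 12, 13, 14, 16, 6]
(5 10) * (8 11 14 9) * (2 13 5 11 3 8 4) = (2 13 5 10 11 14 9 4)(3 8) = [0, 1, 13, 8, 2, 10, 6, 7, 3, 4, 11, 14, 12, 5, 9]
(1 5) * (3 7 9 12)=(1 5)(3 7 9 12)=[0, 5, 2, 7, 4, 1, 6, 9, 8, 12, 10, 11, 3]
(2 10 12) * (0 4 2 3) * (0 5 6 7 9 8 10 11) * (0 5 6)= [4, 1, 11, 6, 2, 0, 7, 9, 10, 8, 12, 5, 3]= (0 4 2 11 5)(3 6 7 9 8 10 12)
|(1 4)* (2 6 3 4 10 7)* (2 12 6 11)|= 14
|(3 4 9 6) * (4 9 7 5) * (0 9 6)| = |(0 9)(3 6)(4 7 5)| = 6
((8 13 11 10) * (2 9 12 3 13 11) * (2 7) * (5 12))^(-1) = (2 7 13 3 12 5 9)(8 10 11)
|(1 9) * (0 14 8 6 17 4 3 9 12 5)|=|(0 14 8 6 17 4 3 9 1 12 5)|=11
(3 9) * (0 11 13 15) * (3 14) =(0 11 13 15)(3 9 14) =[11, 1, 2, 9, 4, 5, 6, 7, 8, 14, 10, 13, 12, 15, 3, 0]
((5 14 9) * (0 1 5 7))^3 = ((0 1 5 14 9 7))^3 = (0 14)(1 9)(5 7)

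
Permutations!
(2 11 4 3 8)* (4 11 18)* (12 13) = (2 18 4 3 8)(12 13) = [0, 1, 18, 8, 3, 5, 6, 7, 2, 9, 10, 11, 13, 12, 14, 15, 16, 17, 4]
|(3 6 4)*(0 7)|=6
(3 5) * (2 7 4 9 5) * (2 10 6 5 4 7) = (3 10 6 5)(4 9) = [0, 1, 2, 10, 9, 3, 5, 7, 8, 4, 6]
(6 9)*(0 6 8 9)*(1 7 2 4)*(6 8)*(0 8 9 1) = (0 9 6 8 1 7 2 4) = [9, 7, 4, 3, 0, 5, 8, 2, 1, 6]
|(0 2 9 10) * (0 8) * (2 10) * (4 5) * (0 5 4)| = 4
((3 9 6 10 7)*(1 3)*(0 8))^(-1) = (0 8)(1 7 10 6 9 3)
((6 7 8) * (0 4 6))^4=(0 8 7 6 4)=((0 4 6 7 8))^4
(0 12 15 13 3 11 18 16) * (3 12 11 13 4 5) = [11, 1, 2, 13, 5, 3, 6, 7, 8, 9, 10, 18, 15, 12, 14, 4, 0, 17, 16] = (0 11 18 16)(3 13 12 15 4 5)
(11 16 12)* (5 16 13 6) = (5 16 12 11 13 6) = [0, 1, 2, 3, 4, 16, 5, 7, 8, 9, 10, 13, 11, 6, 14, 15, 12]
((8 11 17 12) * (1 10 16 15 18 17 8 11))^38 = ((1 10 16 15 18 17 12 11 8))^38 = (1 16 18 12 8 10 15 17 11)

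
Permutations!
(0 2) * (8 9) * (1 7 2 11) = [11, 7, 0, 3, 4, 5, 6, 2, 9, 8, 10, 1] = (0 11 1 7 2)(8 9)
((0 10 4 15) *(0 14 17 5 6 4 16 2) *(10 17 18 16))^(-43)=((0 17 5 6 4 15 14 18 16 2))^(-43)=(0 18 4 17 16 15 5 2 14 6)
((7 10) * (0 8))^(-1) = ((0 8)(7 10))^(-1) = (0 8)(7 10)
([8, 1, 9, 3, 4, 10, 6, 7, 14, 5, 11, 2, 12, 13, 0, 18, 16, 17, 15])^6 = [0, 1, 9, 3, 4, 10, 6, 7, 8, 5, 11, 2, 12, 13, 14, 15, 16, 17, 18]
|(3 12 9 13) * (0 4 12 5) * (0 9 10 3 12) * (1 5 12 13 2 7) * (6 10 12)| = 30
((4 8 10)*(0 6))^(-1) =(0 6)(4 10 8)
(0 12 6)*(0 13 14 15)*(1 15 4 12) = (0 1 15)(4 12 6 13 14) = [1, 15, 2, 3, 12, 5, 13, 7, 8, 9, 10, 11, 6, 14, 4, 0]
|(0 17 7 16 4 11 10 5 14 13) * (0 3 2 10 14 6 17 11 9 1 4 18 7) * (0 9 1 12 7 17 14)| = 42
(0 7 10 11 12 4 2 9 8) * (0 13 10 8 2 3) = [7, 1, 9, 0, 3, 5, 6, 8, 13, 2, 11, 12, 4, 10] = (0 7 8 13 10 11 12 4 3)(2 9)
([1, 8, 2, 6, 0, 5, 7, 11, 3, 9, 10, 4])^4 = [6, 7, 2, 4, 3, 5, 0, 1, 11, 9, 10, 8]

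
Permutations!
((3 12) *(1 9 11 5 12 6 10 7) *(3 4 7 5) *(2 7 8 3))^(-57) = ((1 9 11 2 7)(3 6 10 5 12 4 8))^(-57) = (1 2 9 7 11)(3 8 4 12 5 10 6)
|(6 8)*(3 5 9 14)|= 4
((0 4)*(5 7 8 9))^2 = (5 8)(7 9) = ((0 4)(5 7 8 9))^2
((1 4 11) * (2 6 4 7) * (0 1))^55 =((0 1 7 2 6 4 11))^55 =(0 11 4 6 2 7 1)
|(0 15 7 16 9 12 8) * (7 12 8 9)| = |(0 15 12 9 8)(7 16)| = 10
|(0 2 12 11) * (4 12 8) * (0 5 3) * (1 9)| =8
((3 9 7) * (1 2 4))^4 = (1 2 4)(3 9 7)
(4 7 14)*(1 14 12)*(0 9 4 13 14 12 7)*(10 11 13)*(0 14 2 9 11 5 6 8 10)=(0 11 13 2 9 4 14)(1 12)(5 6 8 10)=[11, 12, 9, 3, 14, 6, 8, 7, 10, 4, 5, 13, 1, 2, 0]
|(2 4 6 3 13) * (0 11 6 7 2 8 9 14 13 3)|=|(0 11 6)(2 4 7)(8 9 14 13)|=12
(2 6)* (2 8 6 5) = (2 5)(6 8) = [0, 1, 5, 3, 4, 2, 8, 7, 6]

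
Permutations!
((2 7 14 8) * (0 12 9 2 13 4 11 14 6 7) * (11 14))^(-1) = ((0 12 9 2)(4 14 8 13)(6 7))^(-1) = (0 2 9 12)(4 13 8 14)(6 7)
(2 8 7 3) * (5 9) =(2 8 7 3)(5 9) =[0, 1, 8, 2, 4, 9, 6, 3, 7, 5]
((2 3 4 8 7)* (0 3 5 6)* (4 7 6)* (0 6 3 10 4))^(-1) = ((0 10 4 8 3 7 2 5))^(-1) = (0 5 2 7 3 8 4 10)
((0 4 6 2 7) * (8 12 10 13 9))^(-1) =(0 7 2 6 4)(8 9 13 10 12)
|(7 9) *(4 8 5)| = 6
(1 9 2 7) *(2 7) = (1 9 7) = [0, 9, 2, 3, 4, 5, 6, 1, 8, 7]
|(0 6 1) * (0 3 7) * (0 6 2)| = 4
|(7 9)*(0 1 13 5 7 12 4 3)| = 9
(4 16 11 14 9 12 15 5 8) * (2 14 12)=(2 14 9)(4 16 11 12 15 5 8)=[0, 1, 14, 3, 16, 8, 6, 7, 4, 2, 10, 12, 15, 13, 9, 5, 11]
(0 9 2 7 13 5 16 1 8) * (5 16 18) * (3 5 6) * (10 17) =(0 9 2 7 13 16 1 8)(3 5 18 6)(10 17) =[9, 8, 7, 5, 4, 18, 3, 13, 0, 2, 17, 11, 12, 16, 14, 15, 1, 10, 6]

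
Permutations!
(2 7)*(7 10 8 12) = (2 10 8 12 7) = [0, 1, 10, 3, 4, 5, 6, 2, 12, 9, 8, 11, 7]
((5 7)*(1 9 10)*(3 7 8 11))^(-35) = (11)(1 9 10)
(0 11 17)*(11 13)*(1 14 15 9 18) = [13, 14, 2, 3, 4, 5, 6, 7, 8, 18, 10, 17, 12, 11, 15, 9, 16, 0, 1] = (0 13 11 17)(1 14 15 9 18)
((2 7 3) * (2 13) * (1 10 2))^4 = (1 3 2)(7 10 13) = ((1 10 2 7 3 13))^4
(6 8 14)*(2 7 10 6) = (2 7 10 6 8 14) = [0, 1, 7, 3, 4, 5, 8, 10, 14, 9, 6, 11, 12, 13, 2]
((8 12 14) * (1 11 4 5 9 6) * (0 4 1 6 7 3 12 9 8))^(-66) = (0 3 8)(4 12 9)(5 14 7)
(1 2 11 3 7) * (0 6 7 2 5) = (0 6 7 1 5)(2 11 3) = [6, 5, 11, 2, 4, 0, 7, 1, 8, 9, 10, 3]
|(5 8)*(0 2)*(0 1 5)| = 5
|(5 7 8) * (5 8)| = |(8)(5 7)| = 2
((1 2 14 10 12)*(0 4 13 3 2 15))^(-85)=((0 4 13 3 2 14 10 12 1 15))^(-85)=(0 14)(1 3)(2 15)(4 10)(12 13)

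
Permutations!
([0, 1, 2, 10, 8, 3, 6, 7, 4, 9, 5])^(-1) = [0, 1, 2, 5, 8, 10, 6, 7, 4, 9, 3]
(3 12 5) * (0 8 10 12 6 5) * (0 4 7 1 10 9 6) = (0 8 9 6 5 3)(1 10 12 4 7) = [8, 10, 2, 0, 7, 3, 5, 1, 9, 6, 12, 11, 4]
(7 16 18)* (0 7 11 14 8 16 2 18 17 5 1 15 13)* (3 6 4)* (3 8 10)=(0 7 2 18 11 14 10 3 6 4 8 16 17 5 1 15 13)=[7, 15, 18, 6, 8, 1, 4, 2, 16, 9, 3, 14, 12, 0, 10, 13, 17, 5, 11]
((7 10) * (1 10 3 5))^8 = ((1 10 7 3 5))^8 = (1 3 10 5 7)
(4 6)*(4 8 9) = (4 6 8 9) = [0, 1, 2, 3, 6, 5, 8, 7, 9, 4]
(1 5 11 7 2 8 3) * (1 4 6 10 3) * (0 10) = (0 10 3 4 6)(1 5 11 7 2 8) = [10, 5, 8, 4, 6, 11, 0, 2, 1, 9, 3, 7]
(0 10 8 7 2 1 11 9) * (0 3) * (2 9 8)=(0 10 2 1 11 8 7 9 3)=[10, 11, 1, 0, 4, 5, 6, 9, 7, 3, 2, 8]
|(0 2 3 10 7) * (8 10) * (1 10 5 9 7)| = 14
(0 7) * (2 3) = [7, 1, 3, 2, 4, 5, 6, 0] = (0 7)(2 3)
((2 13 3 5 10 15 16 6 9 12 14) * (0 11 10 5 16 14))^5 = (0 2 9 15 16 11 13 12 14 6 10 3)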